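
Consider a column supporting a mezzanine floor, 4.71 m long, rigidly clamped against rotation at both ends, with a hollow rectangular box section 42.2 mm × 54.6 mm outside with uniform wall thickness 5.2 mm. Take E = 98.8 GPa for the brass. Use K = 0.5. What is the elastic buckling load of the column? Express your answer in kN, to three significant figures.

P_cr ≈ 39.3 kN

Inner dimensions: h_i = 54.6 − 2×5.2 = 44.20 mm, b_i = 42.2 − 2×5.2 = 31.80 mm
Weak-axis I_min = (h_o·b_o³ − h_i·b_i³)/12 with b_o = 42.2, b_i = 31.80 mm (shorter outer/inner sides).
I_min = (54.6×42.2³ − 44.20×31.80³)/12 = 2.235×10^5 mm⁴
I = 2.235×10^5 mm⁴ = 2.235×10^-7 m⁴
Effective length L_e = K·L = 0.5 × 4.71 = 2.355 m
P_cr = π²EI / L_e² = π² × 98.8×10⁹ × 2.235×10^-7 / 2.355² = 3.930×10^4 N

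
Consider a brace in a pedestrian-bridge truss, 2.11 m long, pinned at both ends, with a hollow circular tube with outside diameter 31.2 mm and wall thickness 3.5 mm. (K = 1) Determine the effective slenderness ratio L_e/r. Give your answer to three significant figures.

Inner diameter d_i = 31.2 − 2×3.5 = 24.20 mm
I = π(d_o⁴ − d_i⁴)/64 = π(31.2⁴ − 24.20⁴)/64 = 2.968×10^4 mm⁴
A = 304.6 mm²;  r_min = √(I/A) = √(2.968×10^4/304.6) = 9.871 mm
L_e = K·L = 1 × 2.11 m = 2.110 m = 2110.0 mm
λ = L_e / r_min = 2110.0 / 9.871 = 214

λ ≈ 214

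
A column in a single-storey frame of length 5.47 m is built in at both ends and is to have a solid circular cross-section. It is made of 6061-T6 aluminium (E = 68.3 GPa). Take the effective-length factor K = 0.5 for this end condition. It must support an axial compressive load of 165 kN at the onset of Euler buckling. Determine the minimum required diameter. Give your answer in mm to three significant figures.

d ≈ 78.1 mm

L_e = K·L = 0.5 × 5.47 = 2.735 m
Required I = P_cr·L_e²/(π²E) = 1.650×10^5 × 2.735² / (π² × 6.83×10^10) = 1.831×10^-6 m⁴
I_req = 1.831×10^6 mm⁴
Solid circle: I = πd⁴/64  ⇒  d = (64I/π)^(1/4) = (64×1.831×10^6/π)^(1/4) = 78.1 mm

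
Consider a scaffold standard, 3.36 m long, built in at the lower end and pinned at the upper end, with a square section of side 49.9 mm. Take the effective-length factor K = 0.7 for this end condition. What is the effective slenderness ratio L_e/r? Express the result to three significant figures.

I = a⁴/12 = 49.9⁴/12 = 5.167×10^5 mm⁴
A = 2.490×10^3 mm²;  r_min = √(I/A) = √(5.167×10^5/2.490×10^3) = 14.40 mm
L_e = K·L = 0.7 × 3.36 m = 2.352 m = 2352.0 mm
λ = L_e / r_min = 2352.0 / 14.40 = 163

λ ≈ 163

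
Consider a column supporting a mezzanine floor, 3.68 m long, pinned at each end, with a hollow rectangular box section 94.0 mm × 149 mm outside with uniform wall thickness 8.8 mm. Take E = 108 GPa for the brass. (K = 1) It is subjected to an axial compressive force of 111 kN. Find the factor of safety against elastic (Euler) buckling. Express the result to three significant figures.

n ≈ 3.85

Inner dimensions: h_i = 149 − 2×8.8 = 131.4 mm, b_i = 94.0 − 2×8.8 = 76.40 mm
Weak-axis I_min = (h_o·b_o³ − h_i·b_i³)/12 with b_o = 94.0, b_i = 76.40 mm (shorter outer/inner sides).
I_min = (149×94.0³ − 131.4×76.40³)/12 = 5.430×10^6 mm⁴
I = 5.430×10^6 mm⁴ = 5.430×10^-6 m⁴
Effective length L_e = K·L = 1 × 3.68 = 3.680 m
P_cr = π²EI / L_e² = π² × 108×10⁹ × 5.430×10^-6 / 3.680² = 4.274×10^5 N
Factor of safety n = P_cr / P = 427.39 / 111 = 3.85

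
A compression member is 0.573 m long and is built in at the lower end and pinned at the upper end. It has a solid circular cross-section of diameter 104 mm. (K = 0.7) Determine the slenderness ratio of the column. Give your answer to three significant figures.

λ ≈ 15.4

I = πd⁴/64 = π×104⁴/64 = 5.743×10^6 mm⁴
A = 8.495×10^3 mm²;  r_min = √(I/A) = √(5.743×10^6/8.495×10^3) = 26.00 mm
L_e = K·L = 0.7 × 0.573 m = 0.4011 m = 401.10 mm
λ = L_e / r_min = 401.10 / 26.00 = 15.4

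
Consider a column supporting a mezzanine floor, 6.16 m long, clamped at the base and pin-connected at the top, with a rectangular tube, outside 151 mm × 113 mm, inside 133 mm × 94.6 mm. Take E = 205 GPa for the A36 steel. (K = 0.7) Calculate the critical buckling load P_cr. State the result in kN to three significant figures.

Weak-axis I_min = (h_o·b_o³ − h_i·b_i³)/12 with b_o = 113, b_i = 94.60 mm (shorter outer/inner sides).
I_min = (151×113³ − 133.0×94.60³)/12 = 8.773×10^6 mm⁴
I = 8.773×10^6 mm⁴ = 8.773×10^-6 m⁴
Effective length L_e = K·L = 0.7 × 6.16 = 4.312 m
P_cr = π²EI / L_e² = π² × 205×10⁹ × 8.773×10^-6 / 4.312² = 9.547×10^5 N

P_cr ≈ 955 kN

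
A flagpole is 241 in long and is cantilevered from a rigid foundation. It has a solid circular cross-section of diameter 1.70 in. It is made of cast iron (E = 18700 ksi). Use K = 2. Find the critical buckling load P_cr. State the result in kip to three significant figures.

P_cr ≈ 0.326 kip

I = πd⁴/64 = π×1.70⁴/64 = 0.4100 in⁴
Effective length L_e = K·L = 2 × 241 = 482.0 in
P_cr = π²EI / L_e² = π² × 18700×10³ × 0.4100 / 482.0² = 325.7 lb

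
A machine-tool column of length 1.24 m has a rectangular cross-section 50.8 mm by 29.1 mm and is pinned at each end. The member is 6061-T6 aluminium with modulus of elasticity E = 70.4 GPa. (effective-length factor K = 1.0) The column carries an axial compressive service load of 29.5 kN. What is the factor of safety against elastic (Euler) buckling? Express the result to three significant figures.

Buckling occurs about the weak axis: I_min = h·b³/12 with b = 29.1 mm (the shorter side).
I_min = 50.8×29.1³/12 = 1.043×10^5 mm⁴
I = 1.043×10^5 mm⁴ = 1.043×10^-7 m⁴
Effective length L_e = K·L = 1 × 1.24 = 1.240 m
P_cr = π²EI / L_e² = π² × 70.4×10⁹ × 1.043×10^-7 / 1.240² = 4.714×10^4 N
Factor of safety n = P_cr / P = 47.140 / 29.5 = 1.60

n ≈ 1.60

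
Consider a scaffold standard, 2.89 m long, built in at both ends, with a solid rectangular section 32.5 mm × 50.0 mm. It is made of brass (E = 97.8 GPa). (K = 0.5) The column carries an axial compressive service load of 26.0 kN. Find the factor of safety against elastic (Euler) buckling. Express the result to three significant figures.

n ≈ 2.54

Buckling occurs about the weak axis: I_min = h·b³/12 with b = 32.5 mm (the shorter side).
I_min = 50.0×32.5³/12 = 1.430×10^5 mm⁴
I = 1.430×10^5 mm⁴ = 1.430×10^-7 m⁴
Effective length L_e = K·L = 0.5 × 2.89 = 1.445 m
P_cr = π²EI / L_e² = π² × 97.8×10⁹ × 1.430×10^-7 / 1.445² = 6.612×10^4 N
Factor of safety n = P_cr / P = 66.121 / 26.0 = 2.54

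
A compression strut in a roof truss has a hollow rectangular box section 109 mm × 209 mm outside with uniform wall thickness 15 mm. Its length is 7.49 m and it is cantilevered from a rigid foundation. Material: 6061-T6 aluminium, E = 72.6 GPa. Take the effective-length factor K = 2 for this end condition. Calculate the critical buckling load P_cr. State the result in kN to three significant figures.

Inner dimensions: h_i = 209 − 2×15 = 179.0 mm, b_i = 109 − 2×15 = 79.00 mm
Weak-axis I_min = (h_o·b_o³ − h_i·b_i³)/12 with b_o = 109, b_i = 79.00 mm (shorter outer/inner sides).
I_min = (209×109³ − 179.0×79.00³)/12 = 1.520×10^7 mm⁴
I = 1.520×10^7 mm⁴ = 1.520×10^-5 m⁴
Effective length L_e = K·L = 2 × 7.49 = 14.98 m
P_cr = π²EI / L_e² = π² × 72.6×10⁹ × 1.520×10^-5 / 14.98² = 4.854×10^4 N

P_cr ≈ 48.5 kN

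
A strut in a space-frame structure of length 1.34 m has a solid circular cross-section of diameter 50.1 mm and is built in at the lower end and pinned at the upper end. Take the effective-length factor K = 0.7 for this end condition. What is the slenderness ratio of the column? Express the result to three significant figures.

λ ≈ 74.9

For a solid circle r = d/4 = 50.1/4 = 12.52 mm
L_e = K·L = 0.7 × 1.34 m = 0.9380 m = 938.00 mm
λ = L_e / r_min = 938.00 / 12.52 = 74.9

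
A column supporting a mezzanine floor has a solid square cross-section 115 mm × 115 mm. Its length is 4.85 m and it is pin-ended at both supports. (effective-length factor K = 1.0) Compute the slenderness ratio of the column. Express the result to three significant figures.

For a square r = a/√12 = 115/√12 = 33.20 mm
L_e = K·L = 1 × 4.85 m = 4.850 m = 4850.0 mm
λ = L_e / r_min = 4850.0 / 33.20 = 146

λ ≈ 146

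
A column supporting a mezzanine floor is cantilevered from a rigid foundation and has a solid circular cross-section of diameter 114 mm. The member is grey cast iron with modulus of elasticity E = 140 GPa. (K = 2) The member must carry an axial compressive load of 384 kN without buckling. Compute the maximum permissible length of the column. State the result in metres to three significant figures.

I = πd⁴/64 = π×114⁴/64 = 8.291×10^6 mm⁴
I = 8.291×10^-6 m⁴
At the buckling limit P_cr = P = 3.840×10^5 N
From P_cr = π²EI/(K·L)²:  L = (1/K)·√(π²EI/P_cr) = (1/2)·√(π²×1.40×10^11×8.291×10^-6/3.840×10^5)
L = 2.73 m

L_max ≈ 2.73 m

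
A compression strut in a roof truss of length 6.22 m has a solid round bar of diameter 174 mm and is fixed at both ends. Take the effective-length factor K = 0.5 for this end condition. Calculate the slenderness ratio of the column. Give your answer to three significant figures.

λ ≈ 71.5

For a solid circle r = d/4 = 174/4 = 43.50 mm
L_e = K·L = 0.5 × 6.22 m = 3.110 m = 3110.0 mm
λ = L_e / r_min = 3110.0 / 43.50 = 71.5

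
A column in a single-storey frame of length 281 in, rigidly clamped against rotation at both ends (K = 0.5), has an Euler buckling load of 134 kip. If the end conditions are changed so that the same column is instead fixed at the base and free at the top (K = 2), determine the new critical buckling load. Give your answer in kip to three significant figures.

P_cr ∝ 1/K², so P_cr,new = P_cr,old × (K_old/K_new)² = 134 × (0.5/2)²
= 134 × 0.06250 = 8.38 kip

P_cr ≈ 8.38 kip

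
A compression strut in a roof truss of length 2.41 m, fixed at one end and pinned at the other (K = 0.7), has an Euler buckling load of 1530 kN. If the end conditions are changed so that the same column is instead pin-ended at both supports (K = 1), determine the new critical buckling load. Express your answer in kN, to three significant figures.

P_cr ≈ 750 kN

P_cr ∝ 1/K², so P_cr,new = P_cr,old × (K_old/K_new)² = 1530 × (0.7/1)²
= 1530 × 0.4900 = 750 kN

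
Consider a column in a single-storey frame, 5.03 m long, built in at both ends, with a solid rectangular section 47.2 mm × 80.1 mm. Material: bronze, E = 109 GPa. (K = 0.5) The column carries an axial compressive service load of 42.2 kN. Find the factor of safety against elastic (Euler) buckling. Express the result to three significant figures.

Buckling occurs about the weak axis: I_min = h·b³/12 with b = 47.2 mm (the shorter side).
I_min = 80.1×47.2³/12 = 7.019×10^5 mm⁴
I = 7.019×10^5 mm⁴ = 7.019×10^-7 m⁴
Effective length L_e = K·L = 0.5 × 5.03 = 2.515 m
P_cr = π²EI / L_e² = π² × 109×10⁹ × 7.019×10^-7 / 2.515² = 1.194×10^5 N
Factor of safety n = P_cr / P = 119.38 / 42.2 = 2.83

n ≈ 2.83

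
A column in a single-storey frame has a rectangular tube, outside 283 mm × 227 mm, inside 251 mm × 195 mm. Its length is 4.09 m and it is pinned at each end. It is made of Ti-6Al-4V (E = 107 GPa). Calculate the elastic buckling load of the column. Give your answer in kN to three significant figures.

Weak-axis I_min = (h_o·b_o³ − h_i·b_i³)/12 with b_o = 227, b_i = 195.0 mm (shorter outer/inner sides).
I_min = (283×227³ − 251.0×195.0³)/12 = 1.208×10^8 mm⁴
I = 1.208×10^8 mm⁴ = 1.208×10^-4 m⁴
Effective length L_e = K·L = 1 × 4.09 = 4.090 m
P_cr = π²EI / L_e² = π² × 107×10⁹ × 1.208×10^-4 / 4.090² = 7.624×10^6 N

P_cr ≈ 7620 kN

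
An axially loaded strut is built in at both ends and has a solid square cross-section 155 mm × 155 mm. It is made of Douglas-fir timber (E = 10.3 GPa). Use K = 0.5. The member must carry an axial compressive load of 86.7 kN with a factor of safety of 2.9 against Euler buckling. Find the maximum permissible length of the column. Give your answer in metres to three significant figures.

L_max ≈ 8.82 m

I = a⁴/12 = 155⁴/12 = 4.810×10^7 mm⁴
I = 4.810×10^-5 m⁴
Required critical load P_cr = n·P = 2.9 × 86.7 = 251.4 kN = 2.514×10^5 N
From P_cr = π²EI/(K·L)²:  L = (1/K)·√(π²EI/P_cr) = (1/0.5)·√(π²×1.03×10^10×4.810×10^-5/2.514×10^5)
L = 8.82 m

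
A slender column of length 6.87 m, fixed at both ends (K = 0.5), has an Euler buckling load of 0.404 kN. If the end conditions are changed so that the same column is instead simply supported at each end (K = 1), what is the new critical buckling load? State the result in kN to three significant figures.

P_cr ∝ 1/K², so P_cr,new = P_cr,old × (K_old/K_new)² = 0.404 × (0.5/1)²
= 0.404 × 0.2500 = 0.101 kN

P_cr ≈ 0.101 kN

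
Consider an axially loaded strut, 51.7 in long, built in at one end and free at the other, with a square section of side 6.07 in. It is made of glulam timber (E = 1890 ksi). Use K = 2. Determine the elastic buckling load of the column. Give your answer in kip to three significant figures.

P_cr ≈ 197 kip

I = a⁴/12 = 6.07⁴/12 = 113.1 in⁴
Effective length L_e = K·L = 2 × 51.7 = 103.4 in
P_cr = π²EI / L_e² = π² × 1890×10³ × 113.1 / 103.4² = 1.974×10^5 lb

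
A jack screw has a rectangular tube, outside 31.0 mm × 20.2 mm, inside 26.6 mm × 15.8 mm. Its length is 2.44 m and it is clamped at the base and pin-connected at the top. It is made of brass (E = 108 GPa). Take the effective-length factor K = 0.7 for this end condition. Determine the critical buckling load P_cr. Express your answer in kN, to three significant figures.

P_cr ≈ 4.59 kN

Weak-axis I_min = (h_o·b_o³ − h_i·b_i³)/12 with b_o = 20.2, b_i = 15.80 mm (shorter outer/inner sides).
I_min = (31.0×20.2³ − 26.60×15.80³)/12 = 1.255×10^4 mm⁴
I = 1.255×10^4 mm⁴ = 1.255×10^-8 m⁴
Effective length L_e = K·L = 0.7 × 2.44 = 1.708 m
P_cr = π²EI / L_e² = π² × 108×10⁹ × 1.255×10^-8 / 1.708² = 4.585×10^3 N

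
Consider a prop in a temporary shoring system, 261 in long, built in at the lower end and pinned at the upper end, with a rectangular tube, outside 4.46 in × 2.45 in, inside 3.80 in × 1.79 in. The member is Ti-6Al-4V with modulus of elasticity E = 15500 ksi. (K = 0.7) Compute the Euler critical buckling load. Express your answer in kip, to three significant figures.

P_cr ≈ 16.7 kip

Weak-axis I_min = (h_o·b_o³ − h_i·b_i³)/12 with b_o = 2.45, b_i = 1.790 in (shorter outer/inner sides).
I_min = (4.46×2.45³ − 3.800×1.790³)/12 = 3.650 in⁴
Effective length L_e = K·L = 0.7 × 261 = 182.7 in
P_cr = π²EI / L_e² = π² × 15500×10³ × 3.650 / 182.7² = 1.673×10^4 lb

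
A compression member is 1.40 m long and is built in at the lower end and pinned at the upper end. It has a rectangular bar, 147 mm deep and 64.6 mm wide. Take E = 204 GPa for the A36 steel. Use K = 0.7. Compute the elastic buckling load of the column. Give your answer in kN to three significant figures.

Buckling occurs about the weak axis: I_min = h·b³/12 with b = 64.6 mm (the shorter side).
I_min = 147×64.6³/12 = 3.302×10^6 mm⁴
I = 3.302×10^6 mm⁴ = 3.302×10^-6 m⁴
Effective length L_e = K·L = 0.7 × 1.40 = 0.9800 m
P_cr = π²EI / L_e² = π² × 204×10⁹ × 3.302×10^-6 / 0.9800² = 6.923×10^6 N

P_cr ≈ 6920 kN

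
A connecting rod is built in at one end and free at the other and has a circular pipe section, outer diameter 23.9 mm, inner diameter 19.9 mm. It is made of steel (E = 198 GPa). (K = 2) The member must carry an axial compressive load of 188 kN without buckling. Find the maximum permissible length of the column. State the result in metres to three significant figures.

d_o = 23.9 mm, d_i = 19.9 mm
I = π(d_o⁴ − d_i⁴)/64 = π(23.9⁴ − 19.90⁴)/64 = 8.318×10^3 mm⁴
I = 8.318×10^-9 m⁴
At the buckling limit P_cr = P = 1.880×10^5 N
From P_cr = π²EI/(K·L)²:  L = (1/K)·√(π²EI/P_cr) = (1/2)·√(π²×1.98×10^11×8.318×10^-9/1.880×10^5)
L = 0.147 m

L_max ≈ 0.147 m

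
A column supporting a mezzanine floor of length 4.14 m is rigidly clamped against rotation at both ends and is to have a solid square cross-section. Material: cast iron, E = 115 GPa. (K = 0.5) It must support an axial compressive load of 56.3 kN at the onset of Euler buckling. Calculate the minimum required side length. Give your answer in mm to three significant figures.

a ≈ 40.0 mm

L_e = K·L = 0.5 × 4.14 = 2.070 m
Required I = P_cr·L_e²/(π²E) = 5.630×10^4 × 2.070² / (π² × 1.15×10^11) = 2.125×10^-7 m⁴
I_req = 2.125×10^5 mm⁴
Solid square: I = a⁴/12  ⇒  a = (12I)^(1/4) = (12×2.125×10^5)^(1/4) = 40.0 mm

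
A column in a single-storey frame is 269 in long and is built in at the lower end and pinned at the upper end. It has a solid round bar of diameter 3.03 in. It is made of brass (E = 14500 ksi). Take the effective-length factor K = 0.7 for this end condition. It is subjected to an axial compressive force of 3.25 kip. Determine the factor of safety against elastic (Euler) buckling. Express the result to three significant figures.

n ≈ 5.14

I = πd⁴/64 = π×3.03⁴/64 = 4.138 in⁴
Effective length L_e = K·L = 0.7 × 269 = 188.3 in
P_cr = π²EI / L_e² = π² × 14500×10³ × 4.138 / 188.3² = 1.670×10^4 lb
Factor of safety n = P_cr / P = 16.700 / 3.25 = 5.14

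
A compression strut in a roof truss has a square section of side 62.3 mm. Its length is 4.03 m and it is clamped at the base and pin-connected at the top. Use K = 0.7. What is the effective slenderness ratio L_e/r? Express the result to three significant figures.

For a square r = a/√12 = 62.3/√12 = 17.98 mm
L_e = K·L = 0.7 × 4.03 m = 2.821 m = 2821.0 mm
λ = L_e / r_min = 2821.0 / 17.98 = 157

λ ≈ 157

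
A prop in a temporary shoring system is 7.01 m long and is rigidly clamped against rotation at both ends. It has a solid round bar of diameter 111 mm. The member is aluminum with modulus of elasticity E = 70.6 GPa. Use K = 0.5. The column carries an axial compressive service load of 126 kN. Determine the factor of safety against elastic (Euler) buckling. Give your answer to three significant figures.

n ≈ 3.35

I = πd⁴/64 = π×111⁴/64 = 7.452×10^6 mm⁴
I = 7.452×10^6 mm⁴ = 7.452×10^-6 m⁴
Effective length L_e = K·L = 0.5 × 7.01 = 3.505 m
P_cr = π²EI / L_e² = π² × 70.6×10⁹ × 7.452×10^-6 / 3.505² = 4.227×10^5 N
Factor of safety n = P_cr / P = 422.66 / 126 = 3.35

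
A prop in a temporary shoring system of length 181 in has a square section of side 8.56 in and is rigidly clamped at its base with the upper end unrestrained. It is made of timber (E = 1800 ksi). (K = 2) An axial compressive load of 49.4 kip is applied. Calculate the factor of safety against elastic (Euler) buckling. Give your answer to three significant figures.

I = a⁴/12 = 8.56⁴/12 = 447.4 in⁴
Effective length L_e = K·L = 2 × 181 = 362.0 in
P_cr = π²EI / L_e² = π² × 1800×10³ × 447.4 / 362.0² = 6.066×10^4 lb
Factor of safety n = P_cr / P = 60.655 / 49.4 = 1.23

n ≈ 1.23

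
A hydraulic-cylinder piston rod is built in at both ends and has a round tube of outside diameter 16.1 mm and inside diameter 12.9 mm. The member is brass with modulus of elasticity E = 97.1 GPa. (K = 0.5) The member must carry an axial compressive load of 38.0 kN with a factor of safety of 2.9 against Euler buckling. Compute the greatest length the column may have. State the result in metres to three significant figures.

L_max ≈ 0.260 m

d_o = 16.1 mm, d_i = 12.9 mm
I = π(d_o⁴ − d_i⁴)/64 = π(16.1⁴ − 12.90⁴)/64 = 1.939×10^3 mm⁴
I = 1.939×10^-9 m⁴
Required critical load P_cr = n·P = 2.9 × 38.0 = 110.2 kN = 1.102×10^5 N
From P_cr = π²EI/(K·L)²:  L = (1/K)·√(π²EI/P_cr) = (1/0.5)·√(π²×9.71×10^10×1.939×10^-9/1.102×10^5)
L = 0.260 m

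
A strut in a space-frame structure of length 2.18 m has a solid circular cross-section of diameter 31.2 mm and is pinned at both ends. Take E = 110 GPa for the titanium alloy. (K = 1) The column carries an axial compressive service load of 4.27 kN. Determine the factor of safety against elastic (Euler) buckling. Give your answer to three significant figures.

I = πd⁴/64 = π×31.2⁴/64 = 4.651×10^4 mm⁴
I = 4.651×10^4 mm⁴ = 4.651×10^-8 m⁴
Effective length L_e = K·L = 1 × 2.18 = 2.180 m
P_cr = π²EI / L_e² = π² × 110×10⁹ × 4.651×10^-8 / 2.180² = 1.063×10^4 N
Factor of safety n = P_cr / P = 10.626 / 4.27 = 2.49

n ≈ 2.49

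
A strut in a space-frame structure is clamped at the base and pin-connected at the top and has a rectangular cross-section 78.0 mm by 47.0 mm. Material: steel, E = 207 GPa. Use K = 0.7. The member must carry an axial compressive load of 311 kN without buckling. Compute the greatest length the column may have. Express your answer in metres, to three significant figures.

Buckling occurs about the weak axis: I_min = h·b³/12 with b = 47.0 mm (the shorter side).
I_min = 78.0×47.0³/12 = 6.748×10^5 mm⁴
I = 6.748×10^-7 m⁴
At the buckling limit P_cr = P = 3.110×10^5 N
From P_cr = π²EI/(K·L)²:  L = (1/K)·√(π²EI/P_cr) = (1/0.7)·√(π²×2.07×10^11×6.748×10^-7/3.110×10^5)
L = 3.01 m

L_max ≈ 3.01 m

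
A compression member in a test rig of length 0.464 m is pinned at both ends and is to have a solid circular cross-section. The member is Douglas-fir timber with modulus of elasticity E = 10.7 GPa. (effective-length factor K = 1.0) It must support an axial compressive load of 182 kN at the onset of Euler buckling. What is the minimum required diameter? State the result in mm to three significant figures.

d ≈ 52.4 mm

L_e = K·L = 1 × 0.464 = 0.4640 m
Required I = P_cr·L_e²/(π²E) = 1.820×10^5 × 0.4640² / (π² × 1.07×10^10) = 3.710×10^-7 m⁴
I_req = 3.710×10^5 mm⁴
Solid circle: I = πd⁴/64  ⇒  d = (64I/π)^(1/4) = (64×3.710×10^5/π)^(1/4) = 52.4 mm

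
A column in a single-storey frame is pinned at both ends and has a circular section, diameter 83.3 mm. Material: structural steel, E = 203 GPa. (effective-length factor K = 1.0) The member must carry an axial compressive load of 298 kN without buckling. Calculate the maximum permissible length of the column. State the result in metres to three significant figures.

I = πd⁴/64 = π×83.3⁴/64 = 2.363×10^6 mm⁴
I = 2.363×10^-6 m⁴
At the buckling limit P_cr = P = 2.980×10^5 N
From P_cr = π²EI/(K·L)²:  L = (1/K)·√(π²EI/P_cr) = (1/1)·√(π²×2.03×10^11×2.363×10^-6/2.980×10^5)
L = 3.99 m

L_max ≈ 3.99 m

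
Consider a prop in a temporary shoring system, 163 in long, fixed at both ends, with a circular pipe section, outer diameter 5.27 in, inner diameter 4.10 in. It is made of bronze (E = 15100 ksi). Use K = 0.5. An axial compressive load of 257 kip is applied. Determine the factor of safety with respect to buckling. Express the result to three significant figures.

d_o = 5.27 in, d_i = 4.10 in
I = π(d_o⁴ − d_i⁴)/64 = π(5.27⁴ − 4.100⁴)/64 = 23.99 in⁴
Effective length L_e = K·L = 0.5 × 163 = 81.50 in
P_cr = π²EI / L_e² = π² × 15100×10³ × 23.99 / 81.50² = 5.383×10^5 lb
Factor of safety n = P_cr / P = 538.30 / 257 = 2.09

n ≈ 2.09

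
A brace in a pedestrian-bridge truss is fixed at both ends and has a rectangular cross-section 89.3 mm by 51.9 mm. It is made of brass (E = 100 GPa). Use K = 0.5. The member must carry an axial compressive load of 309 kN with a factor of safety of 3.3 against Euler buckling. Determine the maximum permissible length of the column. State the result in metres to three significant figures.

Buckling occurs about the weak axis: I_min = h·b³/12 with b = 51.9 mm (the shorter side).
I_min = 89.3×51.9³/12 = 1.040×10^6 mm⁴
I = 1.040×10^-6 m⁴
Required critical load P_cr = n·P = 3.3 × 309 = 1020 kN = 1.020×10^6 N
From P_cr = π²EI/(K·L)²:  L = (1/K)·√(π²EI/P_cr) = (1/0.5)·√(π²×1.00×10^11×1.040×10^-6/1.020×10^6)
L = 2.01 m

L_max ≈ 2.01 m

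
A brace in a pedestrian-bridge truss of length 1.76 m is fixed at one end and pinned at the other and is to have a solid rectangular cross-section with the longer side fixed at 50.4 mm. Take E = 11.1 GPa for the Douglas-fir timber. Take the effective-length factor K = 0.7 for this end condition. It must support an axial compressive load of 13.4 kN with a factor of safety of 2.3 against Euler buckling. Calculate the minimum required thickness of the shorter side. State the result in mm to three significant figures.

b ≈ 46.7 mm

Required P_cr = n·P = 2.3 × 13.4 = 30.82 kN
L_e = K·L = 0.7 × 1.76 = 1.232 m
Required I = P_cr·L_e²/(π²E) = 3.082×10^4 × 1.232² / (π² × 1.11×10^10) = 4.270×10^-7 m⁴
I_req = 4.270×10^5 mm⁴
Rectangle, weak axis: I_min = h·b³/12 with h = 50.4 mm fixed  ⇒  b = (12I/h)^(1/3) = 46.7 mm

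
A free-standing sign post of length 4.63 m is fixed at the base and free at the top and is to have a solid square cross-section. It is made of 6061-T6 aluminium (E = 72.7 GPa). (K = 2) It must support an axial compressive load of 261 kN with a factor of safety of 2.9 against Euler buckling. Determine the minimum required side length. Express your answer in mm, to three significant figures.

a ≈ 182 mm

Required P_cr = n·P = 2.9 × 261 = 756.9 kN
L_e = K·L = 2 × 4.63 = 9.260 m
Required I = P_cr·L_e²/(π²E) = 7.569×10^5 × 9.260² / (π² × 7.27×10^10) = 9.045×10^-5 m⁴
I_req = 9.045×10^7 mm⁴
Solid square: I = a⁴/12  ⇒  a = (12I)^(1/4) = (12×9.045×10^7)^(1/4) = 182 mm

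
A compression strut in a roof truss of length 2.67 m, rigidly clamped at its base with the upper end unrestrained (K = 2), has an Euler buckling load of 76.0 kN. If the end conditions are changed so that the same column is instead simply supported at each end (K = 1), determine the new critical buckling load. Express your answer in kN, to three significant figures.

P_cr ≈ 304 kN

P_cr ∝ 1/K², so P_cr,new = P_cr,old × (K_old/K_new)² = 76.0 × (2/1)²
= 76.0 × 4.000 = 304 kN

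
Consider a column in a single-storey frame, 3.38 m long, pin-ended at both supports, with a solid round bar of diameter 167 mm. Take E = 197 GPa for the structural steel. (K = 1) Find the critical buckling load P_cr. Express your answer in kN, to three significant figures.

I = πd⁴/64 = π×167⁴/64 = 3.818×10^7 mm⁴
I = 3.818×10^7 mm⁴ = 3.818×10^-5 m⁴
Effective length L_e = K·L = 1 × 3.38 = 3.380 m
P_cr = π²EI / L_e² = π² × 197×10⁹ × 3.818×10^-5 / 3.380² = 6.498×10^6 N

P_cr ≈ 6500 kN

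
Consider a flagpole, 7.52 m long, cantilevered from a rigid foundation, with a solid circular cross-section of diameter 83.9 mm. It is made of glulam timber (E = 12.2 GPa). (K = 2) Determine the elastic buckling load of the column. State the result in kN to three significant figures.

I = πd⁴/64 = π×83.9⁴/64 = 2.432×10^6 mm⁴
I = 2.432×10^6 mm⁴ = 2.432×10^-6 m⁴
Effective length L_e = K·L = 2 × 7.52 = 15.04 m
P_cr = π²EI / L_e² = π² × 12.2×10⁹ × 2.432×10^-6 / 15.04² = 1.295×10^3 N

P_cr ≈ 1.29 kN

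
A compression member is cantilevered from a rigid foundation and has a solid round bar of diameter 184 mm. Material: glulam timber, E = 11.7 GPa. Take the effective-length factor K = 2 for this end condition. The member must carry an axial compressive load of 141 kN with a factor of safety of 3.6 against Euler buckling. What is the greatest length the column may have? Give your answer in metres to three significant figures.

L_max ≈ 1.79 m

I = πd⁴/64 = π×184⁴/64 = 5.627×10^7 mm⁴
I = 5.627×10^-5 m⁴
Required critical load P_cr = n·P = 3.6 × 141 = 507.6 kN = 5.076×10^5 N
From P_cr = π²EI/(K·L)²:  L = (1/K)·√(π²EI/P_cr) = (1/2)·√(π²×1.17×10^10×5.627×10^-5/5.076×10^5)
L = 1.79 m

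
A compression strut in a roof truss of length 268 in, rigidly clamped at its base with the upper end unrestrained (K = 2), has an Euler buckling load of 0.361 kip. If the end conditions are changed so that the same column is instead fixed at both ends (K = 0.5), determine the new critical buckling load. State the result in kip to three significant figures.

P_cr ≈ 5.78 kip

P_cr ∝ 1/K², so P_cr,new = P_cr,old × (K_old/K_new)² = 0.361 × (2/0.5)²
= 0.361 × 16.00 = 5.78 kip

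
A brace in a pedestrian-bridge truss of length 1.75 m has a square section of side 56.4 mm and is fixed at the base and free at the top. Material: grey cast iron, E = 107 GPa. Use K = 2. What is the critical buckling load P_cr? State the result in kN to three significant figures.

I = a⁴/12 = 56.4⁴/12 = 8.432×10^5 mm⁴
I = 8.432×10^5 mm⁴ = 8.432×10^-7 m⁴
Effective length L_e = K·L = 2 × 1.75 = 3.500 m
P_cr = π²EI / L_e² = π² × 107×10⁹ × 8.432×10^-7 / 3.500² = 7.269×10^4 N

P_cr ≈ 72.7 kN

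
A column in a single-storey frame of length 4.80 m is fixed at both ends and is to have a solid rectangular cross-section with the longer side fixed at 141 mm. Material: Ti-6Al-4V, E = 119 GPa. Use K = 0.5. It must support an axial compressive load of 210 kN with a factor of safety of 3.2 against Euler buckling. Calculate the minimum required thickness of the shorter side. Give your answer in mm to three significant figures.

b ≈ 65.5 mm

Required P_cr = n·P = 3.2 × 210 = 672.0 kN
L_e = K·L = 0.5 × 4.80 = 2.400 m
Required I = P_cr·L_e²/(π²E) = 6.720×10^5 × 2.400² / (π² × 1.19×10^11) = 3.296×10^-6 m⁴
I_req = 3.296×10^6 mm⁴
Rectangle, weak axis: I_min = h·b³/12 with h = 141 mm fixed  ⇒  b = (12I/h)^(1/3) = 65.5 mm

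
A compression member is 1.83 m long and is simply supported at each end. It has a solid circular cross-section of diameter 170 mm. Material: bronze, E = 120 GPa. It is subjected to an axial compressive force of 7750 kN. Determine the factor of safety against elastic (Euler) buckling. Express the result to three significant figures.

I = πd⁴/64 = π×170⁴/64 = 4.100×10^7 mm⁴
I = 4.100×10^7 mm⁴ = 4.100×10^-5 m⁴
Effective length L_e = K·L = 1 × 1.83 = 1.830 m
P_cr = π²EI / L_e² = π² × 120×10⁹ × 4.100×10^-5 / 1.830² = 1.450×10^7 N
Factor of safety n = P_cr / P = 14499 / 7750 = 1.87

n ≈ 1.87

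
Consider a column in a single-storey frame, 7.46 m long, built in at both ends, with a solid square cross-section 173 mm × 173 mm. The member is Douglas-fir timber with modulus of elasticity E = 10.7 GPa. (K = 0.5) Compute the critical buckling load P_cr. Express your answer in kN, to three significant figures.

I = a⁴/12 = 173⁴/12 = 7.465×10^7 mm⁴
I = 7.465×10^7 mm⁴ = 7.465×10^-5 m⁴
Effective length L_e = K·L = 0.5 × 7.46 = 3.730 m
P_cr = π²EI / L_e² = π² × 10.7×10⁹ × 7.465×10^-5 / 3.730² = 5.666×10^5 N

P_cr ≈ 567 kN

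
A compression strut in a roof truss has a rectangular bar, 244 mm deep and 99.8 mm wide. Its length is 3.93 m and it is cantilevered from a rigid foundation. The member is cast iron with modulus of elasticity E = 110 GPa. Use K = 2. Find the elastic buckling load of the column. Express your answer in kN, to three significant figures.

Buckling occurs about the weak axis: I_min = h·b³/12 with b = 99.8 mm (the shorter side).
I_min = 244×99.8³/12 = 2.021×10^7 mm⁴
I = 2.021×10^7 mm⁴ = 2.021×10^-5 m⁴
Effective length L_e = K·L = 2 × 3.93 = 7.860 m
P_cr = π²EI / L_e² = π² × 110×10⁹ × 2.021×10^-5 / 7.860² = 3.552×10^5 N

P_cr ≈ 355 kN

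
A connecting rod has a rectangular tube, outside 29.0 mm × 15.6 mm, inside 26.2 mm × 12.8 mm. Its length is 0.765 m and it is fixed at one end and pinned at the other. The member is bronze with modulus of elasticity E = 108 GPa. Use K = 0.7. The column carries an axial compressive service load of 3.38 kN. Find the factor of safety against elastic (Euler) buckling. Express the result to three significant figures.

n ≈ 5.05

Weak-axis I_min = (h_o·b_o³ − h_i·b_i³)/12 with b_o = 15.6, b_i = 12.80 mm (shorter outer/inner sides).
I_min = (29.0×15.6³ − 26.20×12.80³)/12 = 4.596×10^3 mm⁴
I = 4.596×10^3 mm⁴ = 4.596×10^-9 m⁴
Effective length L_e = K·L = 0.7 × 0.765 = 0.5355 m
P_cr = π²EI / L_e² = π² × 108×10⁹ × 4.596×10^-9 / 0.5355² = 1.708×10^4 N
Factor of safety n = P_cr / P = 17.083 / 3.38 = 5.05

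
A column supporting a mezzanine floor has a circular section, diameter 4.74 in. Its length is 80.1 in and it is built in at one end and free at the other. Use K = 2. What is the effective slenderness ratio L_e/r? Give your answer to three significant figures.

λ ≈ 135

For a solid circle r = d/4 = 4.74/4 = 1.185 in
L_e = K·L = 2 × 80.1 = 160.2 in
λ = L_e / r_min = 160.20 / 1.185 = 135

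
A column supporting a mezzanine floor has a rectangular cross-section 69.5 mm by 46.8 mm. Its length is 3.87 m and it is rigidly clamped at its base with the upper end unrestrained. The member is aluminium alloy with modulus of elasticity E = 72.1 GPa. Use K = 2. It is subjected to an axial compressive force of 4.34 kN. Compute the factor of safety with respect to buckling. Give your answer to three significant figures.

n ≈ 1.62

Buckling occurs about the weak axis: I_min = h·b³/12 with b = 46.8 mm (the shorter side).
I_min = 69.5×46.8³/12 = 5.937×10^5 mm⁴
I = 5.937×10^5 mm⁴ = 5.937×10^-7 m⁴
Effective length L_e = K·L = 2 × 3.87 = 7.740 m
P_cr = π²EI / L_e² = π² × 72.1×10⁹ × 5.937×10^-7 / 7.740² = 7.052×10^3 N
Factor of safety n = P_cr / P = 7.0517 / 4.34 = 1.62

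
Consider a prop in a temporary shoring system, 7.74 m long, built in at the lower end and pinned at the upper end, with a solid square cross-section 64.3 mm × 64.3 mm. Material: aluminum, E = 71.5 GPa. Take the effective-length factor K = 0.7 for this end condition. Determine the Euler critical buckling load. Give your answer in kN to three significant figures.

P_cr ≈ 34.2 kN

I = a⁴/12 = 64.3⁴/12 = 1.425×10^6 mm⁴
I = 1.425×10^6 mm⁴ = 1.425×10^-6 m⁴
Effective length L_e = K·L = 0.7 × 7.74 = 5.418 m
P_cr = π²EI / L_e² = π² × 71.5×10⁹ × 1.425×10^-6 / 5.418² = 3.424×10^4 N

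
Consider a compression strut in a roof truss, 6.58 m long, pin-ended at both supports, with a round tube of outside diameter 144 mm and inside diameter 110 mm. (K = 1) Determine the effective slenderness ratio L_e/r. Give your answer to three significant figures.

λ ≈ 145

d_o = 144 mm, d_i = 110 mm
I = π(d_o⁴ − d_i⁴)/64 = π(144⁴ − 110.0⁴)/64 = 1.392×10^7 mm⁴
A = 6.783×10^3 mm²;  r_min = √(I/A) = √(1.392×10^7/6.783×10^3) = 45.30 mm
L_e = K·L = 1 × 6.58 m = 6.580 m = 6580.0 mm
λ = L_e / r_min = 6580.0 / 45.30 = 145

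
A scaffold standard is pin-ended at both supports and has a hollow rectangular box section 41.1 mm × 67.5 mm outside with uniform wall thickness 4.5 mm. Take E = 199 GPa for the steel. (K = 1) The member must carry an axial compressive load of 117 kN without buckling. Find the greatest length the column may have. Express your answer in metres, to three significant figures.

Inner dimensions: h_i = 67.5 − 2×4.5 = 58.50 mm, b_i = 41.1 − 2×4.5 = 32.10 mm
Weak-axis I_min = (h_o·b_o³ − h_i·b_i³)/12 with b_o = 41.1, b_i = 32.10 mm (shorter outer/inner sides).
I_min = (67.5×41.1³ − 58.50×32.10³)/12 = 2.293×10^5 mm⁴
I = 2.293×10^-7 m⁴
At the buckling limit P_cr = P = 1.170×10^5 N
From P_cr = π²EI/(K·L)²:  L = (1/K)·√(π²EI/P_cr) = (1/1)·√(π²×1.99×10^11×2.293×10^-7/1.170×10^5)
L = 1.96 m

L_max ≈ 1.96 m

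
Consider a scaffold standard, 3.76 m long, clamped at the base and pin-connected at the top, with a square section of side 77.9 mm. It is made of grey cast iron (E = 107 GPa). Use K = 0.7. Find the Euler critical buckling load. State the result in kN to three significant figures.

I = a⁴/12 = 77.9⁴/12 = 3.069×10^6 mm⁴
I = 3.069×10^6 mm⁴ = 3.069×10^-6 m⁴
Effective length L_e = K·L = 0.7 × 3.76 = 2.632 m
P_cr = π²EI / L_e² = π² × 107×10⁹ × 3.069×10^-6 / 2.632² = 4.678×10^5 N

P_cr ≈ 468 kN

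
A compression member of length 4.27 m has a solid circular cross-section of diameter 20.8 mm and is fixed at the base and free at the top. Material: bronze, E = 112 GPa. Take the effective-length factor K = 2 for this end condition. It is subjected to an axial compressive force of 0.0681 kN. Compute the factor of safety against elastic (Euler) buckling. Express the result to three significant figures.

n ≈ 2.04

I = πd⁴/64 = π×20.8⁴/64 = 9.188×10^3 mm⁴
I = 9.188×10^3 mm⁴ = 9.188×10^-9 m⁴
Effective length L_e = K·L = 2 × 4.27 = 8.540 m
P_cr = π²EI / L_e² = π² × 112×10⁹ × 9.188×10^-9 / 8.540² = 139.3 N
Factor of safety n = P_cr / P = 0.13926 / 0.0681 = 2.04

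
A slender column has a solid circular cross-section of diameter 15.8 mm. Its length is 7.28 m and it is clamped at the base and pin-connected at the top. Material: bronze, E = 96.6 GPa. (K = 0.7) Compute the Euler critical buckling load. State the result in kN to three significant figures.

I = πd⁴/64 = π×15.8⁴/64 = 3.059×10^3 mm⁴
I = 3.059×10^3 mm⁴ = 3.059×10^-9 m⁴
Effective length L_e = K·L = 0.7 × 7.28 = 5.096 m
P_cr = π²EI / L_e² = π² × 96.6×10⁹ × 3.059×10^-9 / 5.096² = 112.3 N

P_cr ≈ 0.112 kN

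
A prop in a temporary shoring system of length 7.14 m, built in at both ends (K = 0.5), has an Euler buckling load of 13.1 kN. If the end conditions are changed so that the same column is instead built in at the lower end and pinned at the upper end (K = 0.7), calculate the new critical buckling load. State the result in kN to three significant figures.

P_cr ∝ 1/K², so P_cr,new = P_cr,old × (K_old/K_new)² = 13.1 × (0.5/0.7)²
= 13.1 × 0.5102 = 6.68 kN

P_cr ≈ 6.68 kN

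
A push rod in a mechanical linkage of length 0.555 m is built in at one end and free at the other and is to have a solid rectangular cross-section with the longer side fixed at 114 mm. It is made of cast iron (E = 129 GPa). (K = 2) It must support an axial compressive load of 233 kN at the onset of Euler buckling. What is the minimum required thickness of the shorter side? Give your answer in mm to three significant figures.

L_e = K·L = 2 × 0.555 = 1.110 m
Required I = P_cr·L_e²/(π²E) = 2.330×10^5 × 1.110² / (π² × 1.29×10^11) = 2.255×10^-7 m⁴
I_req = 2.255×10^5 mm⁴
Rectangle, weak axis: I_min = h·b³/12 with h = 114 mm fixed  ⇒  b = (12I/h)^(1/3) = 28.7 mm

b ≈ 28.7 mm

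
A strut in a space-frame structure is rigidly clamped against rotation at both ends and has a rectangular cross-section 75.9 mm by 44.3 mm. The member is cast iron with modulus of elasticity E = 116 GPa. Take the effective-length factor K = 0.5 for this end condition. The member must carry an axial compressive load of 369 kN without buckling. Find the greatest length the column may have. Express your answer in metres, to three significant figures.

L_max ≈ 2.61 m

Buckling occurs about the weak axis: I_min = h·b³/12 with b = 44.3 mm (the shorter side).
I_min = 75.9×44.3³/12 = 5.499×10^5 mm⁴
I = 5.499×10^-7 m⁴
At the buckling limit P_cr = P = 3.690×10^5 N
From P_cr = π²EI/(K·L)²:  L = (1/K)·√(π²EI/P_cr) = (1/0.5)·√(π²×1.16×10^11×5.499×10^-7/3.690×10^5)
L = 2.61 m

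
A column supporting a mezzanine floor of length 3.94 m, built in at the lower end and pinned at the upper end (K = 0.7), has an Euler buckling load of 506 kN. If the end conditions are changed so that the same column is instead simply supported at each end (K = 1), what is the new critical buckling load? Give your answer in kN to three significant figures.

P_cr ∝ 1/K², so P_cr,new = P_cr,old × (K_old/K_new)² = 506 × (0.7/1)²
= 506 × 0.4900 = 248 kN

P_cr ≈ 248 kN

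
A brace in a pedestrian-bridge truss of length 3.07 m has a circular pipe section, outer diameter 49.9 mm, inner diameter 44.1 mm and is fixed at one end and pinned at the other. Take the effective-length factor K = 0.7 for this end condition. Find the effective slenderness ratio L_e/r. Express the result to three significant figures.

λ ≈ 129

d_o = 49.9 mm, d_i = 44.1 mm
I = π(d_o⁴ − d_i⁴)/64 = π(49.9⁴ − 44.10⁴)/64 = 1.187×10^5 mm⁴
A = 428.2 mm²;  r_min = √(I/A) = √(1.187×10^5/428.2) = 16.65 mm
L_e = K·L = 0.7 × 3.07 m = 2.149 m = 2149.0 mm
λ = L_e / r_min = 2149.0 / 16.65 = 129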